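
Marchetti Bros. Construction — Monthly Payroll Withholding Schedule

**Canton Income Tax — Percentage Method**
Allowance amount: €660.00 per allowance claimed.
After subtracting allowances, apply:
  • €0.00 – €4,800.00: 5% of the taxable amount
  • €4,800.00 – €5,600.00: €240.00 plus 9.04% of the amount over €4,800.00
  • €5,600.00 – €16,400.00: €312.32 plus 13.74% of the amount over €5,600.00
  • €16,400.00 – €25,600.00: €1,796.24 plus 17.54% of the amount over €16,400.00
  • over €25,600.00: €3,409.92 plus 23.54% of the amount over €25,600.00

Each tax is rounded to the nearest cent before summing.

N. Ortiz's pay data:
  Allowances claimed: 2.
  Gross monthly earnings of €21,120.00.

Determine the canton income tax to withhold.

Canton Income Tax: taxable = €21,120.00 − 2×€660.00 = €19,800.00
  €1,796.24 + 17.54% × (€19,800.00 − €16,400.00) = €1,796.24 + 17.54% × €3,400.00 = €2,392.60

€2,392.60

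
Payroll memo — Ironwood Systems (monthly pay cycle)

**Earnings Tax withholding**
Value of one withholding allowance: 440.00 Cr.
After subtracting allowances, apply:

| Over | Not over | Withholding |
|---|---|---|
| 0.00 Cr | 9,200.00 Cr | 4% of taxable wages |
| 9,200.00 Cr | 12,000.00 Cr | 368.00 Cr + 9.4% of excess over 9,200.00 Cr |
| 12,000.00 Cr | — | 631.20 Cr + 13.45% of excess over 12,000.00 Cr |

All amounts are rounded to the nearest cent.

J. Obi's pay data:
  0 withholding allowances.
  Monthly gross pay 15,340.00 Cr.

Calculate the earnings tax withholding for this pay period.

Earnings Tax: taxable = 15,340.00 Cr
  631.20 Cr + 13.45% × (15,340.00 Cr − 12,000.00 Cr) = 631.20 Cr + 13.45% × 3,340.00 Cr = 1,080.43 Cr

1,080.43 Cr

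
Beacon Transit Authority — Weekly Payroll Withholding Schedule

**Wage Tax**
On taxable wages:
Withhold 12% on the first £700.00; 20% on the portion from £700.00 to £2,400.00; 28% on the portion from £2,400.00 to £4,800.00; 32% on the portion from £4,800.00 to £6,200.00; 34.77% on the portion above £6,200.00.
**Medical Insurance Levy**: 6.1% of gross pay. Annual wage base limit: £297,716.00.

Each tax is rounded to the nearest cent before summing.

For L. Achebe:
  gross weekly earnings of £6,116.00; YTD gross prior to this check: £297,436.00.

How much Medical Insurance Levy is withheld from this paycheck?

£17.08

Medical Insurance Levy: cap £297,716.00 − YTD £297,436.00 = £280.00 subject; 6.1% × £280.00 = £17.08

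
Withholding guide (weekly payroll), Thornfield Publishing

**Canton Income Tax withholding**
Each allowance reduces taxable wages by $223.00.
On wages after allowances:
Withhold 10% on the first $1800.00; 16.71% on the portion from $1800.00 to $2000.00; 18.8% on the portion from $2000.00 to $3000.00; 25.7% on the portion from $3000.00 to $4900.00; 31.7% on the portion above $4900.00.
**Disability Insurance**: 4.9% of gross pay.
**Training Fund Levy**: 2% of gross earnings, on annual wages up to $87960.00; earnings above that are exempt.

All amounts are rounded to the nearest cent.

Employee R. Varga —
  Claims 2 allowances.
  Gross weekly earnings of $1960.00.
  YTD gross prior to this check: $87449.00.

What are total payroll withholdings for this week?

$257.66

Canton Income Tax: taxable = $1960.00 − 2×$223.00 = $1514.00
  10% × $1514.00 = $151.40
Disability Insurance: 4.9% × $1960.00 = $96.04
Training Fund Levy: cap $87960.00 − YTD $87449.00 = $511.00 subject; 2% × $511.00 = $10.22
Total: $151.40 + $96.04 + $10.22 = $257.66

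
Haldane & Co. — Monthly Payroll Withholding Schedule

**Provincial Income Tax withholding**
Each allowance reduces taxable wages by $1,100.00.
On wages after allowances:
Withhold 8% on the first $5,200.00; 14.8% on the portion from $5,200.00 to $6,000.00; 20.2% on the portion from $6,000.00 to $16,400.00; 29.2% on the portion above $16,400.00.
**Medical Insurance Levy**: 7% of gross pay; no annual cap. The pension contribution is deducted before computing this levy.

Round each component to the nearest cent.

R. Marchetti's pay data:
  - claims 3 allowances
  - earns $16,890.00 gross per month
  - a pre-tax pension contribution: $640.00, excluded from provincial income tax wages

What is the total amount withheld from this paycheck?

Provincial Income Tax: taxable = $16,890.00 − $640.00 − 3×$1,100.00 = $12,950.00
  $534.40 + 20.2% × ($12,950.00 − $6,000.00) = $534.40 + 20.2% × $6,950.00 = $1,938.30
Medical Insurance Levy: 7% × $16,250.00 = $1,137.50
Total: $1,938.30 + $1,137.50 = $3,075.80

$3,075.80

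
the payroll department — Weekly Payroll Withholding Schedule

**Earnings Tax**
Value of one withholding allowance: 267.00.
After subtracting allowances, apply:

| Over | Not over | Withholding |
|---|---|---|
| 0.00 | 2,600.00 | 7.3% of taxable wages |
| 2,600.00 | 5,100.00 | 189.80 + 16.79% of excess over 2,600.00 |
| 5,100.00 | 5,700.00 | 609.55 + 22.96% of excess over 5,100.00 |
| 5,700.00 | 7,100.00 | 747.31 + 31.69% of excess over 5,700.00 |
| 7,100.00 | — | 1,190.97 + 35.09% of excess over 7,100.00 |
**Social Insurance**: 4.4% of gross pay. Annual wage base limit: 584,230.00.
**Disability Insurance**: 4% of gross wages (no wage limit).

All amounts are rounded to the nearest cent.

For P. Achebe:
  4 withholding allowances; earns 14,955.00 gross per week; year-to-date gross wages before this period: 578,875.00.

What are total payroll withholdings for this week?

Earnings Tax: taxable = 14,955.00 − 4×267.00 = 13,887.00
  1,190.97 + 35.09% × (13,887.00 − 7,100.00) = 1,190.97 + 35.09% × 6,787.00 = 3,572.53
Social Insurance: cap 584,230.00 − YTD 578,875.00 = 5,355.00 subject; 4.4% × 5,355.00 = 235.62
Disability Insurance: 4% × 14,955.00 = 598.20
Total: 3,572.53 + 235.62 + 598.20 = 4,406.35

4,406.35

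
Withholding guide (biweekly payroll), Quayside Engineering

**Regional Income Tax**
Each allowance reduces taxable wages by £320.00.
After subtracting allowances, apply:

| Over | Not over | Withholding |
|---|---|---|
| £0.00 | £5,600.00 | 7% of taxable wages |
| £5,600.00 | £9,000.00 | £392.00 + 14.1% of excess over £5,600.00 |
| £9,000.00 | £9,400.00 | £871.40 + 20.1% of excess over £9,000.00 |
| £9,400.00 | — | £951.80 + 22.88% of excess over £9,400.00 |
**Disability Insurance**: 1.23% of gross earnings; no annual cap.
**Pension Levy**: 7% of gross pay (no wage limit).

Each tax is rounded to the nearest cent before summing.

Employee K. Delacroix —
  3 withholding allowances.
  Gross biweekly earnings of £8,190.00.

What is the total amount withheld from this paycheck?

Regional Income Tax: taxable = £8,190.00 − 3×£320.00 = £7,230.00
  £392.00 + 14.1% × (£7,230.00 − £5,600.00) = £392.00 + 14.1% × £1,630.00 = £621.83
Disability Insurance: 1.23% × £8,190.00 = £100.74
Pension Levy: 7% × £8,190.00 = £573.30
Total: £621.83 + £100.74 + £573.30 = £1,295.87

£1,295.87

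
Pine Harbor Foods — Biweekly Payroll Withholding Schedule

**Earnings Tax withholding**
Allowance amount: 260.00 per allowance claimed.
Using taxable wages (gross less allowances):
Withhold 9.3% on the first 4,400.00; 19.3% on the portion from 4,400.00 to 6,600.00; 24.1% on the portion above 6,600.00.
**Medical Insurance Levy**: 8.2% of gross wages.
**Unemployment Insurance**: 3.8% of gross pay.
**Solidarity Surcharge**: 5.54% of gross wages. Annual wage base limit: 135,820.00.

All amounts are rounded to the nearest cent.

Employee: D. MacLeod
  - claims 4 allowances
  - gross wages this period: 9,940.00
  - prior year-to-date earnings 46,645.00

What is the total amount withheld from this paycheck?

Earnings Tax: taxable = 9,940.00 − 4×260.00 = 8,900.00
  833.80 + 24.1% × (8,900.00 − 6,600.00) = 833.80 + 24.1% × 2,300.00 = 1,388.10
Medical Insurance Levy: 8.2% × 9,940.00 = 815.08
Unemployment Insurance: 3.8% × 9,940.00 = 377.72
Solidarity Surcharge: 5.54% × 9,940.00 = 550.68
Total: 1,388.10 + 815.08 + 377.72 + 550.68 = 3,131.58

3,131.58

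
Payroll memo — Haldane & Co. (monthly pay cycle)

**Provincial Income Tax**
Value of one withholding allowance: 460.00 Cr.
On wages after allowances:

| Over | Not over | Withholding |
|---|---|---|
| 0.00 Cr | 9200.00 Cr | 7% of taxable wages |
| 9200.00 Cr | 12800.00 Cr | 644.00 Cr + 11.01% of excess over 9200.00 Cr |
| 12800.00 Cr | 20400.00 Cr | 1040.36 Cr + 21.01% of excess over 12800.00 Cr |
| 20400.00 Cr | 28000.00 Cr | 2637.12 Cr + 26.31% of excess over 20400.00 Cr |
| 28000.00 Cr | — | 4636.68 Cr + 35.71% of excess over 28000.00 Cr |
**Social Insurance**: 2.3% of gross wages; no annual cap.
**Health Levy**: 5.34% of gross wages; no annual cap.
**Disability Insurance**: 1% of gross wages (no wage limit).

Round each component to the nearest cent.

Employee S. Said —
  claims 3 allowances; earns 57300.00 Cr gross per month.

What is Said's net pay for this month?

Provincial Income Tax: taxable = 57300.00 Cr − 3×460.00 Cr = 55920.00 Cr
  4636.68 Cr + 35.71% × (55920.00 Cr − 28000.00 Cr) = 4636.68 Cr + 35.71% × 27920.00 Cr = 14606.91 Cr
Social Insurance: 2.3% × 57300.00 Cr = 1317.90 Cr
Health Levy: 5.34% × 57300.00 Cr = 3059.82 Cr
Disability Insurance: 1% × 57300.00 Cr = 573.00 Cr
Total withheld: 14606.91 Cr + 1317.90 Cr + 3059.82 Cr + 573.00 Cr = 19557.63 Cr
Net pay: 57300.00 Cr − 19557.63 Cr = 37742.37 Cr

37742.37 Cr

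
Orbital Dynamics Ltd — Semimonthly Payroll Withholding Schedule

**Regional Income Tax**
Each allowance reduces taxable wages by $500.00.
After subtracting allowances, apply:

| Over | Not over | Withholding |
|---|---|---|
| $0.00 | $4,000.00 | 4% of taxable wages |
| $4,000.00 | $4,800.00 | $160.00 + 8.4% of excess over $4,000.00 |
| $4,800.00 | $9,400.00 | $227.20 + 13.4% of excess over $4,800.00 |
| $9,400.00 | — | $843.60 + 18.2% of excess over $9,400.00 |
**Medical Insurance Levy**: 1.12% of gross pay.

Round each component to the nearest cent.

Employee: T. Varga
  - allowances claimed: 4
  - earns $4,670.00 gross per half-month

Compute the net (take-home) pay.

Regional Income Tax: taxable = $4,670.00 − 4×$500.00 = $2,670.00
  4% × $2,670.00 = $106.80
Medical Insurance Levy: 1.12% × $4,670.00 = $52.30
Total withheld: $106.80 + $52.30 = $159.10
Net pay: $4,670.00 − $159.10 = $4,510.90

$4,510.90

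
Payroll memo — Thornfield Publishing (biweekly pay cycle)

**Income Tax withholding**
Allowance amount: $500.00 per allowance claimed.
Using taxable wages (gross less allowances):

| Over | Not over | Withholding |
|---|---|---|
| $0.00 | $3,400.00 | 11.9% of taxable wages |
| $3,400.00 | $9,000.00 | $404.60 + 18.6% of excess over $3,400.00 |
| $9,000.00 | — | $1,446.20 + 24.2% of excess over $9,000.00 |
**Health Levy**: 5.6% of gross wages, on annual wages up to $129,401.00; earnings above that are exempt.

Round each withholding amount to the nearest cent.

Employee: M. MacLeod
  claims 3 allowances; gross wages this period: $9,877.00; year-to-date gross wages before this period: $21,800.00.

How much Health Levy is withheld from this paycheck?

Health Levy: 5.6% × $9,877.00 = $553.11

$553.11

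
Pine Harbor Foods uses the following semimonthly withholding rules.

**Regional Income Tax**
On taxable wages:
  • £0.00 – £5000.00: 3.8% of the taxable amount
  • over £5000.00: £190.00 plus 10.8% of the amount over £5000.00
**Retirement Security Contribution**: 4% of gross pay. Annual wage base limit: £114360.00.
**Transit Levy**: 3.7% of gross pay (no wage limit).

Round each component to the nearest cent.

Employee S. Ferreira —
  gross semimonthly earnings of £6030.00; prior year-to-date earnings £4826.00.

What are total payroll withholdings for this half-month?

Regional Income Tax: taxable = £6030.00
  £190.00 + 10.8% × (£6030.00 − £5000.00) = £190.00 + 10.8% × £1030.00 = £301.24
Retirement Security Contribution: 4% × £6030.00 = £241.20
Transit Levy: 3.7% × £6030.00 = £223.11
Total: £301.24 + £241.20 + £223.11 = £765.55

£765.55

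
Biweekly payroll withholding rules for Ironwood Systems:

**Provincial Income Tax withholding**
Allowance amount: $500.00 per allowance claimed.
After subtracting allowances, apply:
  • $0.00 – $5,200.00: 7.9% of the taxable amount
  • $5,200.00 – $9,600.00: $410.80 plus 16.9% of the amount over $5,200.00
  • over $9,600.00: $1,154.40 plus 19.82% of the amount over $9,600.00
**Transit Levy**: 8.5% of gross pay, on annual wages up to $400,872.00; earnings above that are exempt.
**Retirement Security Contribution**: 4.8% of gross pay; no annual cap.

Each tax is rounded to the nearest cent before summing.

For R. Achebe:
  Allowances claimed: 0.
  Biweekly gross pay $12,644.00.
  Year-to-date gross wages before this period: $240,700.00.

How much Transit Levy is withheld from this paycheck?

$1,074.74

Transit Levy: 8.5% × $12,644.00 = $1,074.74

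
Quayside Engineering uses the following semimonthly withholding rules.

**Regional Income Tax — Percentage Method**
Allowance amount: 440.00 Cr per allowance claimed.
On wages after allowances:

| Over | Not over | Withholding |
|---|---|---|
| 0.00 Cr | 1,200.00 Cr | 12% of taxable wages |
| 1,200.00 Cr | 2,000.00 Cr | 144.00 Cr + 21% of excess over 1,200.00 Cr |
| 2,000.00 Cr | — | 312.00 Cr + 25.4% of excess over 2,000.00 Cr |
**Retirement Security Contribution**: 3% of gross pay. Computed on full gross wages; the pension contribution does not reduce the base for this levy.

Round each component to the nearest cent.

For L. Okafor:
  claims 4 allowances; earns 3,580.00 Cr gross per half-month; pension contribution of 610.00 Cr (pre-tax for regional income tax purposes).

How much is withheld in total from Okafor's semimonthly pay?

Regional Income Tax: taxable = 3,580.00 Cr − 610.00 Cr − 4×440.00 Cr = 1,210.00 Cr
  144.00 Cr + 21% × (1,210.00 Cr − 1,200.00 Cr) = 144.00 Cr + 21% × 10.00 Cr = 146.10 Cr
Retirement Security Contribution: 3% × 3,580.00 Cr = 107.40 Cr
Total: 146.10 Cr + 107.40 Cr = 253.50 Cr

253.50 Cr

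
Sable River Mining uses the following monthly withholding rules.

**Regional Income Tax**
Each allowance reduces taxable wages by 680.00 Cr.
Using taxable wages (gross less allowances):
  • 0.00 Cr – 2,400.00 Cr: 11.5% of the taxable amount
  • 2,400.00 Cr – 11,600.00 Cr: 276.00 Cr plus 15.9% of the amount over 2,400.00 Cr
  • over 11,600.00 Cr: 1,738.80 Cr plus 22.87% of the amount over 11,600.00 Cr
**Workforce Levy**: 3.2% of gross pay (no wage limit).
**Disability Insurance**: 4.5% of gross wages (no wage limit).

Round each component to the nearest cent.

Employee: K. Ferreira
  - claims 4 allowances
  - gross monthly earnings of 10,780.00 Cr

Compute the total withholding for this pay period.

2,006.00 Cr

Regional Income Tax: taxable = 10,780.00 Cr − 4×680.00 Cr = 8,060.00 Cr
  276.00 Cr + 15.9% × (8,060.00 Cr − 2,400.00 Cr) = 276.00 Cr + 15.9% × 5,660.00 Cr = 1,175.94 Cr
Workforce Levy: 3.2% × 10,780.00 Cr = 344.96 Cr
Disability Insurance: 4.5% × 10,780.00 Cr = 485.10 Cr
Total: 1,175.94 Cr + 344.96 Cr + 485.10 Cr = 2,006.00 Cr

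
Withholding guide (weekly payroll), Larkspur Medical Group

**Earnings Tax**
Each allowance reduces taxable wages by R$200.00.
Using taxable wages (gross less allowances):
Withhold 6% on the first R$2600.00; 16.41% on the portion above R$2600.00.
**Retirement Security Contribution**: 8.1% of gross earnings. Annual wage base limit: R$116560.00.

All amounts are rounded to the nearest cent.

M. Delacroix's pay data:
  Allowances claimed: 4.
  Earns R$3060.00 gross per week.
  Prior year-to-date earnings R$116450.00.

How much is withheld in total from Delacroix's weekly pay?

Earnings Tax: taxable = R$3060.00 − 4×R$200.00 = R$2260.00
  6% × R$2260.00 = R$135.60
Retirement Security Contribution: cap R$116560.00 − YTD R$116450.00 = R$110.00 subject; 8.1% × R$110.00 = R$8.91
Total: R$135.60 + R$8.91 = R$144.51

R$144.51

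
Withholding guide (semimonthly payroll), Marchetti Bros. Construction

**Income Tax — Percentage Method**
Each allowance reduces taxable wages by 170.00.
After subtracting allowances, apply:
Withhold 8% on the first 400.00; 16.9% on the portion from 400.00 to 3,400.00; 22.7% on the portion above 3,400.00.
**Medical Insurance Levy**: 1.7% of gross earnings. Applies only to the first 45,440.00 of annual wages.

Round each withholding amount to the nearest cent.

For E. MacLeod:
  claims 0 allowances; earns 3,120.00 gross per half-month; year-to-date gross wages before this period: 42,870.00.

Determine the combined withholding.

535.37

Income Tax: taxable = 3,120.00
  32.00 + 16.9% × (3,120.00 − 400.00) = 32.00 + 16.9% × 2,720.00 = 491.68
Medical Insurance Levy: cap 45,440.00 − YTD 42,870.00 = 2,570.00 subject; 1.7% × 2,570.00 = 43.69
Total: 491.68 + 43.69 = 535.37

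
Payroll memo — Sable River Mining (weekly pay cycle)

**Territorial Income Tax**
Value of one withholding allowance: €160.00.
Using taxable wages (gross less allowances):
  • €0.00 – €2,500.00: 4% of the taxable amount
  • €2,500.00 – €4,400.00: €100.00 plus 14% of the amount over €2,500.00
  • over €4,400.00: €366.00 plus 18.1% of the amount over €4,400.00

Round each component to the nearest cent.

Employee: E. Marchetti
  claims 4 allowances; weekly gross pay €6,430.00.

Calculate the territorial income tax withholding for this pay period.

€617.59

Territorial Income Tax: taxable = €6,430.00 − 4×€160.00 = €5,790.00
  €366.00 + 18.1% × (€5,790.00 − €4,400.00) = €366.00 + 18.1% × €1,390.00 = €617.59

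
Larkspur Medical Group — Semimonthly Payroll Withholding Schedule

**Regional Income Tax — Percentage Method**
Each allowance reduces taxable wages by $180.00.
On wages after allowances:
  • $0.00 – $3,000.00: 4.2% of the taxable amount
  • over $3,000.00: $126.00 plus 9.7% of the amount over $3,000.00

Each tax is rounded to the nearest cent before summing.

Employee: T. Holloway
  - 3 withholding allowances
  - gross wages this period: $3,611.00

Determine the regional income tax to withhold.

$132.89

Regional Income Tax: taxable = $3,611.00 − 3×$180.00 = $3,071.00
  $126.00 + 9.7% × ($3,071.00 − $3,000.00) = $126.00 + 9.7% × $71.00 = $132.89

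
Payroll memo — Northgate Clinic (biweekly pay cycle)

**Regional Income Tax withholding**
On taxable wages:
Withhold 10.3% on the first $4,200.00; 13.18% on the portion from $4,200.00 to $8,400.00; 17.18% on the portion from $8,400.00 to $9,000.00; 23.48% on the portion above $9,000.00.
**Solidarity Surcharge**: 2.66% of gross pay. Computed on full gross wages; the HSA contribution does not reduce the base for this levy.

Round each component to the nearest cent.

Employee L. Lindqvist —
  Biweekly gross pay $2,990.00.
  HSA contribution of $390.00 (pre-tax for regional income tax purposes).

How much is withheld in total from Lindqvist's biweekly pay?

$347.33

Regional Income Tax: taxable = $2,990.00 − $390.00 = $2,600.00
  10.3% × $2,600.00 = $267.80
Solidarity Surcharge: 2.66% × $2,990.00 = $79.53
Total: $267.80 + $79.53 = $347.33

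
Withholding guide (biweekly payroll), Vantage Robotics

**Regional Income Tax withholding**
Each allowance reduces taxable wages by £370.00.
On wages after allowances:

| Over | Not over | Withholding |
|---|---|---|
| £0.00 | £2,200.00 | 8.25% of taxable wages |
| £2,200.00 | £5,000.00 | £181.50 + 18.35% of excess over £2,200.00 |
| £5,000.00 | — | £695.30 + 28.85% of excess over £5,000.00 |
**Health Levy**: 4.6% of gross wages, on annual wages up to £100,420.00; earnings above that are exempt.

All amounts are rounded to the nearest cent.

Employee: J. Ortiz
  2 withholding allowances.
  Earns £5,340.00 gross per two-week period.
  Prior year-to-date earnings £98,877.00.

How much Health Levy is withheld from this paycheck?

Health Levy: cap £100,420.00 − YTD £98,877.00 = £1,543.00 subject; 4.6% × £1,543.00 = £70.98

£70.98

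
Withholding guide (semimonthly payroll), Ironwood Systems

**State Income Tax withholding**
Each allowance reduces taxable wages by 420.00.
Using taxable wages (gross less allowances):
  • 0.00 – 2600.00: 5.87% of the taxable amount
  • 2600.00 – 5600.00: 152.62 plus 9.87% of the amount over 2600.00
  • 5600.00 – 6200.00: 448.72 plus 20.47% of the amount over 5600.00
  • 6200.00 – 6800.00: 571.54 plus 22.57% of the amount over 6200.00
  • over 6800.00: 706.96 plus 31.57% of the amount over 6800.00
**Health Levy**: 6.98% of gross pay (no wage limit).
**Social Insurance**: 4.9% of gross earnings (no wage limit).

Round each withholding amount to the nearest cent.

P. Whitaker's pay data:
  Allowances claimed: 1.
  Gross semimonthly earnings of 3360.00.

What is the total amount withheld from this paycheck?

585.35

State Income Tax: taxable = 3360.00 − 1×420.00 = 2940.00
  152.62 + 9.87% × (2940.00 − 2600.00) = 152.62 + 9.87% × 340.00 = 186.18
Health Levy: 6.98% × 3360.00 = 234.53
Social Insurance: 4.9% × 3360.00 = 164.64
Total: 186.18 + 234.53 + 164.64 = 585.35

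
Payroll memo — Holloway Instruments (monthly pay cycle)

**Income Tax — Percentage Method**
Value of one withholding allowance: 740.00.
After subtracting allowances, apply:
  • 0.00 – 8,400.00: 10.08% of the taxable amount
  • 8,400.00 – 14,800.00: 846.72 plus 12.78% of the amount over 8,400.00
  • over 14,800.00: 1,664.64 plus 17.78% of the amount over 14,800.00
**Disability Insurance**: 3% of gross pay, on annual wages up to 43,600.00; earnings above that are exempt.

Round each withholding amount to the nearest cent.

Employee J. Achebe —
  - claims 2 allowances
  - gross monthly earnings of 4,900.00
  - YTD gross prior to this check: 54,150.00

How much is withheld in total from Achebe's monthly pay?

Income Tax: taxable = 4,900.00 − 2×740.00 = 3,420.00
  10.08% × 3,420.00 = 344.74
Disability Insurance: YTD 54,150.00 ≥ cap 43,600.00 → 0.00
Total: 344.74 + 0.00 = 344.74

344.74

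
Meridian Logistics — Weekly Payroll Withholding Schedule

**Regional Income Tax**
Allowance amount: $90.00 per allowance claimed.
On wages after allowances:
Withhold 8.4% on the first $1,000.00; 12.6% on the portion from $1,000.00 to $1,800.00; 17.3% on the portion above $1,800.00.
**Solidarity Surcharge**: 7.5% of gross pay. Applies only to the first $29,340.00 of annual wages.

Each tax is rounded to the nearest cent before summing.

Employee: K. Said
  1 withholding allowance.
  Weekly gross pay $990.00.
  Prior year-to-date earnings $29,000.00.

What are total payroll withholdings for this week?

Regional Income Tax: taxable = $990.00 − 1×$90.00 = $900.00
  8.4% × $900.00 = $75.60
Solidarity Surcharge: cap $29,340.00 − YTD $29,000.00 = $340.00 subject; 7.5% × $340.00 = $25.50
Total: $75.60 + $25.50 = $101.10

$101.10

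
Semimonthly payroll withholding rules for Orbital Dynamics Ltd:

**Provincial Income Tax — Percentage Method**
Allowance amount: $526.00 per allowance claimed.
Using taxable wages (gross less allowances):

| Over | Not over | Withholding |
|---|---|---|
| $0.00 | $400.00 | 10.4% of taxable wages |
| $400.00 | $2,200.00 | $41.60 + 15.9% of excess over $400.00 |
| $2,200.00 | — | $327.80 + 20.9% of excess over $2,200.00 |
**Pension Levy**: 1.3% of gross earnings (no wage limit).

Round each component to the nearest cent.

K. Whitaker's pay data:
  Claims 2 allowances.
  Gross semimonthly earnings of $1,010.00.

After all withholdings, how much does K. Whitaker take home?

$996.87

Provincial Income Tax: taxable = $1,010.00 − 2×$526.00 = $-42.00
  Taxable ≤ 0 → $0.00
Pension Levy: 1.3% × $1,010.00 = $13.13
Total withheld: $0.00 + $13.13 = $13.13
Net pay: $1,010.00 − $13.13 = $996.87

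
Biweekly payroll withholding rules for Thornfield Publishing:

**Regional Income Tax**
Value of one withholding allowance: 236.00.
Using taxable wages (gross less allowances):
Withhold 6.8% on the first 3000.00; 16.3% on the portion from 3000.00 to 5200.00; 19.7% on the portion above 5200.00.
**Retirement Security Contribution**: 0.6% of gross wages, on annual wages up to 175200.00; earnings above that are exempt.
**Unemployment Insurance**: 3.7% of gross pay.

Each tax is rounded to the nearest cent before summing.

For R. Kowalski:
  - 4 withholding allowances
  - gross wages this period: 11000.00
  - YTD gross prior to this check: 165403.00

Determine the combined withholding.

1985.01

Regional Income Tax: taxable = 11000.00 − 4×236.00 = 10056.00
  562.60 + 19.7% × (10056.00 − 5200.00) = 562.60 + 19.7% × 4856.00 = 1519.23
Retirement Security Contribution: cap 175200.00 − YTD 165403.00 = 9797.00 subject; 0.6% × 9797.00 = 58.78
Unemployment Insurance: 3.7% × 11000.00 = 407.00
Total: 1519.23 + 58.78 + 407.00 = 1985.01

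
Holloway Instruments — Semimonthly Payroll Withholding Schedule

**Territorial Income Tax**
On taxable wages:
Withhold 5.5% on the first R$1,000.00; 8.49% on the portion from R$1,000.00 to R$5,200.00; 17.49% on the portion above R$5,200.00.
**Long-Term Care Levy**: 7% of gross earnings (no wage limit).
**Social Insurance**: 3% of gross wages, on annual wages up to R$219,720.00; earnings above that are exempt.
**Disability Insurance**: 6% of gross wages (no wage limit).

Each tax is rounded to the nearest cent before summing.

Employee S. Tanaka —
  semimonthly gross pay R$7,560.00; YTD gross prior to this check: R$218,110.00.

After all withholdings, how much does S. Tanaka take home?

Territorial Income Tax: taxable = R$7,560.00
  R$411.58 + 17.49% × (R$7,560.00 − R$5,200.00) = R$411.58 + 17.49% × R$2,360.00 = R$824.34
Long-Term Care Levy: 7% × R$7,560.00 = R$529.20
Social Insurance: cap R$219,720.00 − YTD R$218,110.00 = R$1,610.00 subject; 3% × R$1,610.00 = R$48.30
Disability Insurance: 6% × R$7,560.00 = R$453.60
Total withheld: R$824.34 + R$529.20 + R$48.30 + R$453.60 = R$1,855.44
Net pay: R$7,560.00 − R$1,855.44 = R$5,704.56

R$5,704.56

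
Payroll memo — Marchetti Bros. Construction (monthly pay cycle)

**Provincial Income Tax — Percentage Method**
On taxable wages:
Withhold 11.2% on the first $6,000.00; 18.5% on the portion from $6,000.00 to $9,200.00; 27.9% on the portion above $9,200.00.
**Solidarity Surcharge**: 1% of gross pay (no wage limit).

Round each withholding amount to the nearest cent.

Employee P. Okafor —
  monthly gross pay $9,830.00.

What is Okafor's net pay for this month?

Provincial Income Tax: taxable = $9,830.00
  $1,264.00 + 27.9% × ($9,830.00 − $9,200.00) = $1,264.00 + 27.9% × $630.00 = $1,439.77
Solidarity Surcharge: 1% × $9,830.00 = $98.30
Total withheld: $1,439.77 + $98.30 = $1,538.07
Net pay: $9,830.00 − $1,538.07 = $8,291.93

$8,291.93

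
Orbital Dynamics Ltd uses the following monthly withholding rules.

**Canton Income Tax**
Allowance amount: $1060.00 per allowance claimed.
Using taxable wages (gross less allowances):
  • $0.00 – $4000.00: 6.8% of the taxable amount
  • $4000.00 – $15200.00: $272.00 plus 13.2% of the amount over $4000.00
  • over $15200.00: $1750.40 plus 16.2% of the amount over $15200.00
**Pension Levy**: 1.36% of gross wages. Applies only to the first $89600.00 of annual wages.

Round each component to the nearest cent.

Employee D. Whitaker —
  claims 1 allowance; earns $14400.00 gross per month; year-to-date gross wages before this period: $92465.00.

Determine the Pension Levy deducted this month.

Pension Levy: YTD $92465.00 ≥ cap $89600.00 → $0.00

$0.00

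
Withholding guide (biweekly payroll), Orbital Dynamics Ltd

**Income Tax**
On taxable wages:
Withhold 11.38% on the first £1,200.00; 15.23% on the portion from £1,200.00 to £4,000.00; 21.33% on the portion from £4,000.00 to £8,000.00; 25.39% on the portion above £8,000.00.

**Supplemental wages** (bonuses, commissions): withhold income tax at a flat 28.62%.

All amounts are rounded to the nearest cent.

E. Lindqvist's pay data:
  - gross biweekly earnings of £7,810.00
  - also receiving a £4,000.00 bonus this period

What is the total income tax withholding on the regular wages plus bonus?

£2,520.47

Income Tax: taxable = £7,810.00
  £563.00 + 21.33% × (£7,810.00 − £4,000.00) = £563.00 + 21.33% × £3,810.00 = £1,375.67
Supplemental (28.62% flat on bonus): 28.62% × £4,000.00 = £1,144.80
Total income tax: £1,375.67 + £1,144.80 = £2,520.47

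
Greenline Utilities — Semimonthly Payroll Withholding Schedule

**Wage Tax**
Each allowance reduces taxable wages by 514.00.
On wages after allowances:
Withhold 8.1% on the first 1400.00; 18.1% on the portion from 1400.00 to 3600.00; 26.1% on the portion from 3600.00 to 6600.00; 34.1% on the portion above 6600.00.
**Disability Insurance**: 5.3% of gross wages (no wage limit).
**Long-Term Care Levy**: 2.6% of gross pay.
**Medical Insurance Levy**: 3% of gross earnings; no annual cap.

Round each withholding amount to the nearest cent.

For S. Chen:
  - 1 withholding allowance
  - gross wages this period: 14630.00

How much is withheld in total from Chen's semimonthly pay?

5452.23

Wage Tax: taxable = 14630.00 − 1×514.00 = 14116.00
  1294.60 + 34.1% × (14116.00 − 6600.00) = 1294.60 + 34.1% × 7516.00 = 3857.56
Disability Insurance: 5.3% × 14630.00 = 775.39
Long-Term Care Levy: 2.6% × 14630.00 = 380.38
Medical Insurance Levy: 3% × 14630.00 = 438.90
Total: 3857.56 + 775.39 + 380.38 + 438.90 = 5452.23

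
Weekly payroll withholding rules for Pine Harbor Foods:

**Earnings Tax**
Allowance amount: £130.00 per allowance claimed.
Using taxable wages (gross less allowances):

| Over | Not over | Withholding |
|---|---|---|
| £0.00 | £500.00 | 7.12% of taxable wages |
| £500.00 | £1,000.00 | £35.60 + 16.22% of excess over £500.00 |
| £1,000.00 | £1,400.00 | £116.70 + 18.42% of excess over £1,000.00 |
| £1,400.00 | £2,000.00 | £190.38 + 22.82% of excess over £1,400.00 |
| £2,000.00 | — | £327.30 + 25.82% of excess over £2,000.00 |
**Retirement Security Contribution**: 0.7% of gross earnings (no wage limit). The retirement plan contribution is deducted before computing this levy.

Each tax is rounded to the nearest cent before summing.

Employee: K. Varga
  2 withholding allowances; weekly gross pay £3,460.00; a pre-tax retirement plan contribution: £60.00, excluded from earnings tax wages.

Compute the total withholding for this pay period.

£645.45

Earnings Tax: taxable = £3,460.00 − £60.00 − 2×£130.00 = £3,140.00
  £327.30 + 25.82% × (£3,140.00 − £2,000.00) = £327.30 + 25.82% × £1,140.00 = £621.65
Retirement Security Contribution: 0.7% × £3,400.00 = £23.80
Total: £621.65 + £23.80 = £645.45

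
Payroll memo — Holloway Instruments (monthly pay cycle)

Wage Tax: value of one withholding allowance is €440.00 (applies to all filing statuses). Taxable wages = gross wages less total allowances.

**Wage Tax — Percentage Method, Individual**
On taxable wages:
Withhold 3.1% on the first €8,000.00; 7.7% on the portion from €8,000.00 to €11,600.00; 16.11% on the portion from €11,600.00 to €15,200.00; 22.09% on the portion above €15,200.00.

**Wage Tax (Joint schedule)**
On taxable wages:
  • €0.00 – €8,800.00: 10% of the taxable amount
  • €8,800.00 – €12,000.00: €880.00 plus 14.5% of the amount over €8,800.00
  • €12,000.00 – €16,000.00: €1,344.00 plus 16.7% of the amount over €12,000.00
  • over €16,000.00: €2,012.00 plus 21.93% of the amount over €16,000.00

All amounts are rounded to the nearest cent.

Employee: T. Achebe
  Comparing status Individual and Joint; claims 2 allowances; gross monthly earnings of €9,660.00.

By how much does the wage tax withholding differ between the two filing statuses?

€569.94

Wage Tax (Individual): taxable = €9,660.00 − 2×€440.00 = €8,780.00
  €248.00 + 7.7% × (€8,780.00 − €8,000.00) = €248.00 + 7.7% × €780.00 = €308.06
Wage Tax (Joint): taxable = €9,660.00 − 2×€440.00 = €8,780.00
  10% × €8,780.00 = €878.00
Difference: |€308.06 − €878.00| = €569.94 (higher under Joint)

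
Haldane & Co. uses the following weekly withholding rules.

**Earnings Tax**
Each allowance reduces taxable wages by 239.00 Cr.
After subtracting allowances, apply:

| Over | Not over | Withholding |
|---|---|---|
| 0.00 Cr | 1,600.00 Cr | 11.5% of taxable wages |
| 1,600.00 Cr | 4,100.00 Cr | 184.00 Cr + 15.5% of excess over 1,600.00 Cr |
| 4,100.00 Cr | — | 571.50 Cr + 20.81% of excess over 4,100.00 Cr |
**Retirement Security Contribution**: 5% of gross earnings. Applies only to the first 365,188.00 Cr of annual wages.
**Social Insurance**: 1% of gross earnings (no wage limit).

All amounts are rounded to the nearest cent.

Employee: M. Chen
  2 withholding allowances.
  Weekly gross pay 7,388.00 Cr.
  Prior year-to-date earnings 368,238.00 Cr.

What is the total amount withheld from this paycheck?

Earnings Tax: taxable = 7,388.00 Cr − 2×239.00 Cr = 6,910.00 Cr
  571.50 Cr + 20.81% × (6,910.00 Cr − 4,100.00 Cr) = 571.50 Cr + 20.81% × 2,810.00 Cr = 1,156.26 Cr
Retirement Security Contribution: YTD 368,238.00 Cr ≥ cap 365,188.00 Cr → 0.00 Cr
Social Insurance: 1% × 7,388.00 Cr = 73.88 Cr
Total: 1,156.26 Cr + 0.00 Cr + 73.88 Cr = 1,230.14 Cr

1,230.14 Cr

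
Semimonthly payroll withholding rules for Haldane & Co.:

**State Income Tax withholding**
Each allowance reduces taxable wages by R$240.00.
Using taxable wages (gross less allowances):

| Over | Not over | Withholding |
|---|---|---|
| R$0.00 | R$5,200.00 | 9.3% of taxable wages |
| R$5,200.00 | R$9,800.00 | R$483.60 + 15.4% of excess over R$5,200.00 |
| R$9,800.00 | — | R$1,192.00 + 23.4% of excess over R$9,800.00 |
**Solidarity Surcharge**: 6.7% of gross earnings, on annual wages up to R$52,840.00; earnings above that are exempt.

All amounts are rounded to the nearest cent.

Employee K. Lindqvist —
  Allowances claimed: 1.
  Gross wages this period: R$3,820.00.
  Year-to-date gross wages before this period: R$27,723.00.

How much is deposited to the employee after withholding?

State Income Tax: taxable = R$3,820.00 − 1×R$240.00 = R$3,580.00
  9.3% × R$3,580.00 = R$332.94
Solidarity Surcharge: 6.7% × R$3,820.00 = R$255.94
Total withheld: R$332.94 + R$255.94 = R$588.88
Net pay: R$3,820.00 − R$588.88 = R$3,231.12

R$3,231.12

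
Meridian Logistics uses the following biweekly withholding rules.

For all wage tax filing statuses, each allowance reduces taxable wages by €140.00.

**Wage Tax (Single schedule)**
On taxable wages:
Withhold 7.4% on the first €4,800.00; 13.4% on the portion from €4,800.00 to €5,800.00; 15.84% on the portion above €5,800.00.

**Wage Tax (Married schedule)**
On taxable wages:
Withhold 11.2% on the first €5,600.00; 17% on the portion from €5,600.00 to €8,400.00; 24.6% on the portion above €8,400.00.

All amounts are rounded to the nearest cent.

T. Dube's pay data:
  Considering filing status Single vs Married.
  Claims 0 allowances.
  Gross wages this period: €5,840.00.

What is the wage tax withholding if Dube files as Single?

Wage Tax (Single): taxable = €5,840.00
  €489.20 + 15.84% × (€5,840.00 − €5,800.00) = €489.20 + 15.84% × €40.00 = €495.54

€495.54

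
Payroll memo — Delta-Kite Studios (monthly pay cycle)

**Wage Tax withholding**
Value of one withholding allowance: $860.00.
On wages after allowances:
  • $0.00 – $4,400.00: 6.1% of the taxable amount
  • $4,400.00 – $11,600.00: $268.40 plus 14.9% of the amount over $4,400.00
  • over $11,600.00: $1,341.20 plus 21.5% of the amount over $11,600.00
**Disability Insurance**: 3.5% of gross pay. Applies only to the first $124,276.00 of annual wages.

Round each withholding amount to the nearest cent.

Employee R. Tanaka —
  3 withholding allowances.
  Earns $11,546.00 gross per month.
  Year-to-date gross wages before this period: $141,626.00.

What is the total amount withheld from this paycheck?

Wage Tax: taxable = $11,546.00 − 3×$860.00 = $8,966.00
  $268.40 + 14.9% × ($8,966.00 − $4,400.00) = $268.40 + 14.9% × $4,566.00 = $948.73
Disability Insurance: YTD $141,626.00 ≥ cap $124,276.00 → $0.00
Total: $948.73 + $0.00 = $948.73

$948.73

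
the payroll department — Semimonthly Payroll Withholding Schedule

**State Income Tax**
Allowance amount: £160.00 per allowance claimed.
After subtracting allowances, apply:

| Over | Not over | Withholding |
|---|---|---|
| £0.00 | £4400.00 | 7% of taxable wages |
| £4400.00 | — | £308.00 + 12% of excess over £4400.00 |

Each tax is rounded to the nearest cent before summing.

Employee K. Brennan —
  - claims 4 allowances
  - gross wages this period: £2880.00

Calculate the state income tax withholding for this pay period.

£156.80

State Income Tax: taxable = £2880.00 − 4×£160.00 = £2240.00
  7% × £2240.00 = £156.80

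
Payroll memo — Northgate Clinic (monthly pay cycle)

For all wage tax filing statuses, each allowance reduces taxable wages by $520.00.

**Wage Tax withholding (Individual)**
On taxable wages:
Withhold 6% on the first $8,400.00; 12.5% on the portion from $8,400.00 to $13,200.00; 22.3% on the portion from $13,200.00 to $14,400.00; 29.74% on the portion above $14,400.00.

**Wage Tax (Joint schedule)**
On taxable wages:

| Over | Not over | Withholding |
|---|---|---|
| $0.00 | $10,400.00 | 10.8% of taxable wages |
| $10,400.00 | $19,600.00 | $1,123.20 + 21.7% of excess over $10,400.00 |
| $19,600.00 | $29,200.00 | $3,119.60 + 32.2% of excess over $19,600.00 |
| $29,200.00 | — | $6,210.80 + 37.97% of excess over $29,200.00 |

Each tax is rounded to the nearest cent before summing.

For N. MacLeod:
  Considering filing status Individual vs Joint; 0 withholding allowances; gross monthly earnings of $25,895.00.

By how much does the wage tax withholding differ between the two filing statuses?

Wage Tax (Individual): taxable = $25,895.00
  $1,371.60 + 29.74% × ($25,895.00 − $14,400.00) = $1,371.60 + 29.74% × $11,495.00 = $4,790.21
Wage Tax (Joint): taxable = $25,895.00
  $3,119.60 + 32.2% × ($25,895.00 − $19,600.00) = $3,119.60 + 32.2% × $6,295.00 = $5,146.59
Difference: |$4,790.21 − $5,146.59| = $356.38 (higher under Joint)

$356.38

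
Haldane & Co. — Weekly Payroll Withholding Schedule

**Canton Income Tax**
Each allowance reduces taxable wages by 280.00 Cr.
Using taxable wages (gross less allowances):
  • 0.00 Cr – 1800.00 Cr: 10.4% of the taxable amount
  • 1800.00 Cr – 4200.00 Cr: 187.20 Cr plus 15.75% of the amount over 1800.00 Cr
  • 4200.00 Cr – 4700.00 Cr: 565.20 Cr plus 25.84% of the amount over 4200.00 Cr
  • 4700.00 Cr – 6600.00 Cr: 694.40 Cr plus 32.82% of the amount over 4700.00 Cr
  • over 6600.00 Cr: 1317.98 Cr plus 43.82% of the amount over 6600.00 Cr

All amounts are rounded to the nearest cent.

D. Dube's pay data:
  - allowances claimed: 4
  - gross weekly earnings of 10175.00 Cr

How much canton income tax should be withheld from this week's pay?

2393.76 Cr

Canton Income Tax: taxable = 10175.00 Cr − 4×280.00 Cr = 9055.00 Cr
  1317.98 Cr + 43.82% × (9055.00 Cr − 6600.00 Cr) = 1317.98 Cr + 43.82% × 2455.00 Cr = 2393.76 Cr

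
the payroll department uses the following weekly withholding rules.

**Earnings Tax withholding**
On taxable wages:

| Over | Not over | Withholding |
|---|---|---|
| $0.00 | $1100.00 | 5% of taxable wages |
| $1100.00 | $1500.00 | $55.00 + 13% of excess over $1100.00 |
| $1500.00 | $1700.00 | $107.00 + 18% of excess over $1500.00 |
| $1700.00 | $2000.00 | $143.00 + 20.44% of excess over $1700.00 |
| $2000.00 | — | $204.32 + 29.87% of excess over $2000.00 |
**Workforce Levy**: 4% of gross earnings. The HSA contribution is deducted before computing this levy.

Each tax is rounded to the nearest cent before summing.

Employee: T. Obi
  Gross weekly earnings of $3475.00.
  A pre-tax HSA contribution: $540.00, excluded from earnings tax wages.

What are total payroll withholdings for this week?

Earnings Tax: taxable = $3475.00 − $540.00 = $2935.00
  $204.32 + 29.87% × ($2935.00 − $2000.00) = $204.32 + 29.87% × $935.00 = $483.60
Workforce Levy: 4% × $2935.00 = $117.40
Total: $483.60 + $117.40 = $601.00

$601.00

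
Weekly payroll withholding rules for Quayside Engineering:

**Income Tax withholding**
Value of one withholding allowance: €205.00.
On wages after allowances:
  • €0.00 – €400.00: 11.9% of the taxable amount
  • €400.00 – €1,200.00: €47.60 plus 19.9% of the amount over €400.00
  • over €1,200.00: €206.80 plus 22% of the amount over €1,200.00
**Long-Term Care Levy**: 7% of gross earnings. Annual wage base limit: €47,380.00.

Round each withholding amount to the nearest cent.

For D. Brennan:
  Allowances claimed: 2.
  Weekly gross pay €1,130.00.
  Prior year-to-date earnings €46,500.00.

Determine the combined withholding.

€172.88

Income Tax: taxable = €1,130.00 − 2×€205.00 = €720.00
  €47.60 + 19.9% × (€720.00 − €400.00) = €47.60 + 19.9% × €320.00 = €111.28
Long-Term Care Levy: cap €47,380.00 − YTD €46,500.00 = €880.00 subject; 7% × €880.00 = €61.60
Total: €111.28 + €61.60 = €172.88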